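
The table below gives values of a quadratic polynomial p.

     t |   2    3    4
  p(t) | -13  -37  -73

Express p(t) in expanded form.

p(t) = -6t^2 + 6t - 1

Write p(t) = at^2 + bt + c. Substituting each data point gives a linear system:
  4a + 2b + c = -13
  9a + 3b + c = -37
  16a + 4b + c = -73
Solving the system yields a = -6, b = 6, c = -1.
So p(t) = -6t^2 + 6t - 1.
Check: p(2) = -13. ✓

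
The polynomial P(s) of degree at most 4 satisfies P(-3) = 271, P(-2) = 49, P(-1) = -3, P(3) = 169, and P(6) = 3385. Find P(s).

P(s) = 3s^4 - 2s^3 - 2s^2 + s - 5

Write P(s) = as^4 + bs^3 + cs^2 + ds + e. Substituting each data point gives a linear system:
  81a - 27b + 9c - 3d + e = 271
  16a - 8b + 4c - 2d + e = 49
  a - b + c - d + e = -3
  81a + 27b + 9c + 3d + e = 169
  1296a + 216b + 36c + 6d + e = 3385
Solving the system yields a = 3, b = -2, c = -2, d = 1, e = -5.
So P(s) = 3s^4 - 2s^3 - 2s^2 + s - 5.
Check: P(3) = 169. ✓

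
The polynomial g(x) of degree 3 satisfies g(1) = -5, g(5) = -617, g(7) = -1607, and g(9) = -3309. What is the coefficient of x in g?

Write g(x) = ax^3 + bx^2 + cx + d. Substituting each data point gives a linear system:
  a + b + c + d = -5
  125a + 25b + 5c + d = -617
  343a + 49b + 7c + d = -1607
  729a + 81b + 9c + d = -3309
Solving the system yields a = -4, b = -5, c = 1, d = 3.
So g(x) = -4x^3 - 5x^2 + x + 3.
The coefficient of x is 1.

1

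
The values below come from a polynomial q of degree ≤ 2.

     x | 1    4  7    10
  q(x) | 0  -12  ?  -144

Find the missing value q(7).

The 3 known points determine the degree-2 polynomial uniquely.
Write q(x) = ax^2 + bx + c. Substituting each data point gives a linear system:
  a + b + c = 0
  16a + 4b + c = -12
  100a + 10b + c = -144
Solving the system yields a = -2, b = 6, c = -4.
So q(x) = -2x^2 + 6x - 4.
Then q(7) = -60.

-60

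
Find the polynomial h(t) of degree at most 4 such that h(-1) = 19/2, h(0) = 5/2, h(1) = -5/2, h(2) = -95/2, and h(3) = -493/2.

h(t) = -3t^4 - t^3 + 4t^2 - 5t + 5/2

Write h(t) = at^4 + bt^3 + ct^2 + dt + e. Substituting each data point gives a linear system:
  a - b + c - d + e = 19/2
  e = 5/2
  a + b + c + d + e = -5/2
  16a + 8b + 4c + 2d + e = -95/2
  81a + 27b + 9c + 3d + e = -493/2
Solving the system yields a = -3, b = -1, c = 4, d = -5, e = 5/2.
So h(t) = -3t^4 - t^3 + 4t^2 - 5t + 5/2.
Check: h(-1) = 19/2. ✓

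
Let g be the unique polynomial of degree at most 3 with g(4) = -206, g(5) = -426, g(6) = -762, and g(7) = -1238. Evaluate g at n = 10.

-3746

Write g(n) = an^3 + bn^2 + cn + d. Substituting each data point gives a linear system:
  64a + 16b + 4c + d = -206
  125a + 25b + 5c + d = -426
  216a + 36b + 6c + d = -762
  343a + 49b + 7c + d = -1238
Solving the system yields a = -4, b = 2, c = 6, d = -6.
So g(n) = -4n^3 + 2n^2 + 6n - 6.
Then g(10) = -3746.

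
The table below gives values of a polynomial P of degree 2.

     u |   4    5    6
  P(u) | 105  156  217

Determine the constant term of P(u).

1

Write P(u) = au^2 + bu + c. Substituting each data point gives a linear system:
  16a + 4b + c = 105
  25a + 5b + c = 156
  36a + 6b + c = 217
Solving the system yields a = 5, b = 6, c = 1.
So P(u) = 5u² + 6u + 1.
The constant term is 1.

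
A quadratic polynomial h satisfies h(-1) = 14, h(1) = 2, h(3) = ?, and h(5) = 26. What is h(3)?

6

On equispaced nodes a degree-2 polynomial has vanishing third forward difference, so
  - h(-1) + 3·h(1) - 3·h(3) + h(5) = 0.
Substituting the known values and solving for h(3):
  -3·h(3) = -18
  h(3) = 6.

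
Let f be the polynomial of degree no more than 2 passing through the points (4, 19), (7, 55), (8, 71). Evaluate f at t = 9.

Using the Lagrange interpolation formula with nodes 4, 7, 8:
  L_0(t) = (t - 7)(t - 8) / 12
  L_1(t) = (t - 4)(t - 8) / -3
  L_2(t) = (t - 4)(t - 7) / 4
Then f(t) = 19·L_0(t) + 55·L_1(t) + 71·L_2(t).
Expanding and collecting terms gives f(t) = t^2 + t - 1.
Evaluating at t = 9: f(9) = 89.

89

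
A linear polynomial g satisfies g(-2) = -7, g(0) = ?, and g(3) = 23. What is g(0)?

The 2 known points determine the degree-1 polynomial uniquely.
Write g(x) = ax + b. Substituting each data point gives a linear system:
  -2a + b = -7
  3a + b = 23
Solving the system yields a = 6, b = 5.
So g(x) = 6x + 5.
Then g(0) = 5.

5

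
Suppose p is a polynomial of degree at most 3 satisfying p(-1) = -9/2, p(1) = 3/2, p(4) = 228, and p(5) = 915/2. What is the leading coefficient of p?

4

Write p(n) = an^3 + bn^2 + cn + d. Substituting each data point gives a linear system:
  -a + b - c + d = -9/2
  a + b + c + d = 3/2
  64a + 16b + 4c + d = 228
  125a + 25b + 5c + d = 915/2
Solving the system yields a = 4, b = -3/2, c = -1, d = 0.
So p(n) = 4n^3 - (3/2)n^2 - n.
The leading coefficient is 4.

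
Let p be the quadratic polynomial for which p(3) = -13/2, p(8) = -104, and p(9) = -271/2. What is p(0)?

Write p(s) = as^2 + bs + c. Substituting each data point gives a linear system:
  9a + 3b + c = -13/2
  64a + 8b + c = -104
  81a + 9b + c = -271/2
Solving the system yields a = -2, b = 5/2, c = 4.
So p(s) = -2s^2 + (5/2)s + 4.
Then p(0) = 4.

4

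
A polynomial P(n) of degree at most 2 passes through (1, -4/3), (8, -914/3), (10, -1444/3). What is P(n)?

P(n) = -5n^2 + (5/3)n + 2

Using the Lagrange interpolation formula with nodes 1, 8, 10:
  L_0(n) = (n - 8)(n - 10) / 63
  L_1(n) = (n - 1)(n - 10) / -14
  L_2(n) = (n - 1)(n - 8) / 18
Then P(n) = -4/3·L_0(n) - 914/3·L_1(n) - 1444/3·L_2(n).
Expanding and collecting terms gives P(n) = -5n^2 + (5/3)n + 2.
Check: P(8) = -914/3. ✓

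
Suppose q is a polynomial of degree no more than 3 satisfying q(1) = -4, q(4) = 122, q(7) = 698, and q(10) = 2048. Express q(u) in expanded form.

q(u) = 2u^3 + u^2 - 5u - 2

Write q(u) = au^3 + bu^2 + cu + d. Substituting each data point gives a linear system:
  a + b + c + d = -4
  64a + 16b + 4c + d = 122
  343a + 49b + 7c + d = 698
  1000a + 100b + 10c + d = 2048
Solving the system yields a = 2, b = 1, c = -5, d = -2.
So q(u) = 2u³ + u² - 5u - 2.
Check: q(4) = 122. ✓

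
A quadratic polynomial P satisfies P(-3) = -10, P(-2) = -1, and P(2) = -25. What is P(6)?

-145

Using the Lagrange interpolation formula with nodes -3, -2, 2:
  L_0(s) = (s + 2)(s - 2) / 5
  L_1(s) = (s + 3)(s - 2) / -4
  L_2(s) = (s + 3)(s + 2) / 20
Then P(s) = -10·L_0(s) - 1·L_1(s) - 25·L_2(s).
Expanding and collecting terms gives P(s) = -3s² - 6s - 1.
Evaluating at s = 6: P(6) = -145.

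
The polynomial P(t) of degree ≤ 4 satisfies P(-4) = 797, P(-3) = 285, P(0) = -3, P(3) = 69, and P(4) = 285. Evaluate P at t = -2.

Using the Lagrange interpolation formula with nodes -4, -3, 0, 3, 4:
  L_0(t) = (t + 3)t(t - 3)(t - 4) / 224
  L_1(t) = (t + 4)t(t - 3)(t - 4) / -126
  L_2(t) = (t + 4)(t + 3)(t - 3)(t - 4) / 144
  L_3(t) = (t + 4)(t + 3)t(t - 4) / -126
  L_4(t) = (t + 4)(t + 3)t(t - 3) / 224
Then P(t) = 797·L_0(t) + 285·L_1(t) - 3·L_2(t) + 69·L_3(t) + 285·L_4(t).
Expanding and collecting terms gives P(t) = 2t⁴ - 4t³ + 2t² - 3.
Evaluating at t = -2: P(-2) = 69.

69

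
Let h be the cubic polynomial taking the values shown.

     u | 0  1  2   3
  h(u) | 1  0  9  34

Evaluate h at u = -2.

9

Write h(u) = au^3 + bu^2 + cu + d. Substituting each data point gives a linear system:
  d = 1
  a + b + c + d = 0
  8a + 4b + 2c + d = 9
  27a + 9b + 3c + d = 34
Solving the system yields a = 1, b = 2, c = -4, d = 1.
So h(u) = u^3 + 2u^2 - 4u + 1.
Then h(-2) = 9.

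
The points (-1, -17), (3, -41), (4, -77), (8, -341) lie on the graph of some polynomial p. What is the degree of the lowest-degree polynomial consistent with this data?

2

Divided differences on the nodes -1, 3, 4, 8:
  order 0: -17  -41  -77  -341
  order 1: -6  -36  -66
  order 2: -6  -6
  order 3: 0
The order-2 divided differences are all -6 (nonzero) and every higher order vanishes, so the data lies on a polynomial of degree exactly 2.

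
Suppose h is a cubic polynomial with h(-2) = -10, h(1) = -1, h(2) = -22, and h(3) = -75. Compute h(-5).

125

Write h(n) = an^3 + bn^2 + cn + d. Substituting each data point gives a linear system:
  -8a + 4b - 2c + d = -10
  a + b + c + d = -1
  8a + 4b + 2c + d = -22
  27a + 9b + 3c + d = -75
Solving the system yields a = -2, b = -4, c = 5, d = 0.
So h(n) = -2n^3 - 4n^2 + 5n.
Then h(-5) = 125.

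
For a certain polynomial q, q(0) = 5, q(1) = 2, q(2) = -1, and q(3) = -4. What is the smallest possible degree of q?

1

Forward differences of the values at u = 0, 1, 2, 3:
  q  : 5  2  -1  -4
  Δ  : -3  -3  -3
  Δ^2: 0  0
  Δ^3: 0
The first differences are constant (-3) and nonzero, while all higher differences vanish, so the minimal degree is 1.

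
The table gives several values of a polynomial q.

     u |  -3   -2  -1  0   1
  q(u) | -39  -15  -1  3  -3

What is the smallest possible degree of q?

2

Forward differences of the values at u = -3, -2, -1, 0, 1:
  q  : -39  -15  -1  3  -3
  Δ  : 24  14  4  -6
  Δ^2: -10  -10  -10
  Δ^3: 0  0
  Δ^4: 0
The second differences are constant (-10) and nonzero, while all higher differences vanish, so the minimal degree is 2.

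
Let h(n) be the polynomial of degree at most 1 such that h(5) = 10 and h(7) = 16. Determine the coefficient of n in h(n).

Write h(n) = an + b. Substituting each data point gives a linear system:
  5a + b = 10
  7a + b = 16
Solving the system yields a = 3, b = -5.
So h(n) = 3n - 5.
The leading coefficient is 3.

3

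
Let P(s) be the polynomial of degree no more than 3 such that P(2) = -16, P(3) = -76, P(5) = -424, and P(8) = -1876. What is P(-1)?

-4

Using the Lagrange interpolation formula with nodes 2, 3, 5, 8:
  L_0(s) = (s - 3)(s - 5)(s - 8) / -18
  L_1(s) = (s - 2)(s - 5)(s - 8) / 10
  L_2(s) = (s - 2)(s - 3)(s - 8) / -18
  L_3(s) = (s - 2)(s - 3)(s - 5) / 90
Then P(s) = -16·L_0(s) - 76·L_1(s) - 424·L_2(s) - 1876·L_3(s).
Expanding and collecting terms gives P(s) = -4s³ + 2s² + 6s - 4.
Evaluating at s = -1: P(-1) = -4.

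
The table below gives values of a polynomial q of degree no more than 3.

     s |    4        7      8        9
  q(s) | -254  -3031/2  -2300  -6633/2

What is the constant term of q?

0

Write q(s) = as^3 + bs^2 + cs + d. Substituting each data point gives a linear system:
  64a + 16b + 4c + d = -254
  343a + 49b + 7c + d = -3031/2
  512a + 64b + 8c + d = -2300
  729a + 81b + 9c + d = -6633/2
Solving the system yields a = -5, b = 4, c = 1/2, d = 0.
So q(s) = -5s³ + 4s² + (1/2)s.
The constant term is 0.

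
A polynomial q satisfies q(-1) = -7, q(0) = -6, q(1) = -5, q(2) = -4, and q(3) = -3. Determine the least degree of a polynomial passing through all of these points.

Forward differences of the values at s = -1, 0, 1, 2, 3:
  q  : -7  -6  -5  -4  -3
  Δ  : 1  1  1  1
  Δ^2: 0  0  0
  Δ^3: 0  0
  Δ^4: 0
The first differences are constant (1) and nonzero, while all higher differences vanish, so the minimal degree is 1.

1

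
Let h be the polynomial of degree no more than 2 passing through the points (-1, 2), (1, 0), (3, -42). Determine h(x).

Write h(x) = ax^2 + bx + c. Substituting each data point gives a linear system:
  a - b + c = 2
  a + b + c = 0
  9a + 3b + c = -42
Solving the system yields a = -5, b = -1, c = 6.
So h(x) = -5x² - x + 6.
Check: h(1) = 0. ✓

h(x) = -5x^2 - x + 6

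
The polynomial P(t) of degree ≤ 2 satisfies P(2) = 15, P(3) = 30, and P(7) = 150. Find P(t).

Using the Lagrange interpolation formula with nodes 2, 3, 7:
  L_0(t) = (t - 3)(t - 7) / 5
  L_1(t) = (t - 2)(t - 7) / -4
  L_2(t) = (t - 2)(t - 3) / 20
Then P(t) = 15·L_0(t) + 30·L_1(t) + 150·L_2(t).
Expanding and collecting terms gives P(t) = 3t² + 3.
Check: P(2) = 15. ✓

P(t) = 3t^2 + 3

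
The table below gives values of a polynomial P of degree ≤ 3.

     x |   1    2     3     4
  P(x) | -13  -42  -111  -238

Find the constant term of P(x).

-6

Write P(x) = ax^3 + bx^2 + cx + d. Substituting each data point gives a linear system:
  a + b + c + d = -13
  8a + 4b + 2c + d = -42
  27a + 9b + 3c + d = -111
  64a + 16b + 4c + d = -238
Solving the system yields a = -3, b = -2, c = -2, d = -6.
So P(x) = -3x^3 - 2x^2 - 2x - 6.
The constant term is -6.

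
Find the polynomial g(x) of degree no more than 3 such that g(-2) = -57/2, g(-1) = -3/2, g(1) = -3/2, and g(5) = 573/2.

g(x) = 3x^3 - 3x^2 - 3x + 3/2

Write g(x) = ax^3 + bx^2 + cx + d. Substituting each data point gives a linear system:
  -8a + 4b - 2c + d = -57/2
  -a + b - c + d = -3/2
  a + b + c + d = -3/2
  125a + 25b + 5c + d = 573/2
Solving the system yields a = 3, b = -3, c = -3, d = 3/2.
So g(x) = 3x³ - 3x² - 3x + 3/2.
Check: g(1) = -3/2. ✓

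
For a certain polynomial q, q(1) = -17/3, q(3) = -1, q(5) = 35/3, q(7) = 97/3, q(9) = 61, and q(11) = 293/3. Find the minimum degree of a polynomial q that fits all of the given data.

2

Forward differences of the values at x = 1, 3, 5, 7, 9, 11:
  q  : -17/3  -1  35/3  97/3  61  293/3
  Δ  : 14/3  38/3  62/3  86/3  110/3
  Δ^2: 8  8  8  8
  Δ^3: 0  0  0
  Δ^4: 0  0
  Δ^5: 0
The second differences are constant (8) and nonzero, while all higher differences vanish, so the minimal degree is 2.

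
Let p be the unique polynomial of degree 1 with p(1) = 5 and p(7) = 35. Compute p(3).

15

Write p(t) = at + b. Substituting each data point gives a linear system:
  a + b = 5
  7a + b = 35
Solving the system yields a = 5, b = 0.
So p(t) = 5t.
Then p(3) = 15.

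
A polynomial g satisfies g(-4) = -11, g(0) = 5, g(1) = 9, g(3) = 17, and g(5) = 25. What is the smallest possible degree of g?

1

Divided differences on the nodes -4, 0, 1, 3, 5:
  order 0: -11  5  9  17  25
  order 1: 4  4  4  4
  order 2: 0  0  0
  order 3: 0  0
  order 4: 0
The order-1 divided differences are all 4 (nonzero) and every higher order vanishes, so the data lies on a polynomial of degree exactly 1.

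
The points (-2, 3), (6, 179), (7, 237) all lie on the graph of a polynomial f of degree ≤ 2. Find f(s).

Using the Lagrange interpolation formula with nodes -2, 6, 7:
  L_0(s) = (s - 6)(s - 7) / 72
  L_1(s) = (s + 2)(s - 7) / -8
  L_2(s) = (s + 2)(s - 6) / 9
Then f(s) = 3·L_0(s) + 179·L_1(s) + 237·L_2(s).
Expanding and collecting terms gives f(s) = 4s² + 6s - 1.
Check: f(-2) = 3. ✓

f(s) = 4s^2 + 6s - 1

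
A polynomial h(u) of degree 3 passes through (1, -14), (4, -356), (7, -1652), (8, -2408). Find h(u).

Write h(u) = au^3 + bu^2 + cu + d. Substituting each data point gives a linear system:
  a + b + c + d = -14
  64a + 16b + 4c + d = -356
  343a + 49b + 7c + d = -1652
  512a + 64b + 8c + d = -2408
Solving the system yields a = -4, b = -5, c = -5, d = 0.
So h(u) = -4u^3 - 5u^2 - 5u.
Check: h(1) = -14. ✓

h(u) = -4u^3 - 5u^2 - 5u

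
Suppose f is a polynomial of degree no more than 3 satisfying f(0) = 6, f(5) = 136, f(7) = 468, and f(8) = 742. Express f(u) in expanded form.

f(u) = 2u^3 - 4u^2 - 4u + 6

Write f(u) = au^3 + bu^2 + cu + d. Substituting each data point gives a linear system:
  d = 6
  125a + 25b + 5c + d = 136
  343a + 49b + 7c + d = 468
  512a + 64b + 8c + d = 742
Solving the system yields a = 2, b = -4, c = -4, d = 6.
So f(u) = 2u³ - 4u² - 4u + 6.
Check: f(8) = 742. ✓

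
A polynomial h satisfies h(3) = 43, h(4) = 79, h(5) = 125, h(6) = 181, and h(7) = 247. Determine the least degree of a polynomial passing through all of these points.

Forward differences of the values at t = 3, 4, 5, 6, 7:
  h  : 43  79  125  181  247
  Δ  : 36  46  56  66
  Δ^2: 10  10  10
  Δ^3: 0  0
  Δ^4: 0
The second differences are constant (10) and nonzero, while all higher differences vanish, so the minimal degree is 2.

2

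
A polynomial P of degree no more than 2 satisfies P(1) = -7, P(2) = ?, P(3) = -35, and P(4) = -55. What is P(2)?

On equispaced nodes a degree-2 polynomial has vanishing third forward difference, so
  - P(1) + 3·P(2) - 3·P(3) + P(4) = 0.
Substituting the known values and solving for P(2):
  3·P(2) = -57
  P(2) = -19.

-19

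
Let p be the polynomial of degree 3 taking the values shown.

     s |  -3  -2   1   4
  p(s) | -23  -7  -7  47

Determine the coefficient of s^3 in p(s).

Write p(s) = as^3 + bs^2 + cs + d. Substituting each data point gives a linear system:
  -27a + 9b - 3c + d = -23
  -8a + 4b - 2c + d = -7
  a + b + c + d = -7
  64a + 16b + 4c + d = 47
Solving the system yields a = 1, b = 0, c = -3, d = -5.
So p(s) = s^3 - 3s - 5.
The leading coefficient is 1.

1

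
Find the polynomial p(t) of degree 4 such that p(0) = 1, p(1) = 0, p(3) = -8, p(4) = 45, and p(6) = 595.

Write p(t) = at^4 + bt^3 + ct^2 + dt + e. Substituting each data point gives a linear system:
  e = 1
  a + b + c + d + e = 0
  81a + 27b + 9c + 3d + e = -8
  256a + 64b + 16c + 4d + e = 45
  1296a + 216b + 36c + 6d + e = 595
Solving the system yields a = 1, b = -3, c = -2, d = 3, e = 1.
So p(t) = t^4 - 3t^3 - 2t^2 + 3t + 1.
Check: p(3) = -8. ✓

p(t) = t^4 - 3t^3 - 2t^2 + 3t + 1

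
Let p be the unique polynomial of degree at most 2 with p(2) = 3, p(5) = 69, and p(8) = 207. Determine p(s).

p(s) = 4s^2 - 6s - 1

Write p(s) = as^2 + bs + c. Substituting each data point gives a linear system:
  4a + 2b + c = 3
  25a + 5b + c = 69
  64a + 8b + c = 207
Solving the system yields a = 4, b = -6, c = -1.
So p(s) = 4s^2 - 6s - 1.
Check: p(5) = 69. ✓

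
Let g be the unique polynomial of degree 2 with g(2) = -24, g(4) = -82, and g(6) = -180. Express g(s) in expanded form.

g(s) = -5s^2 + s - 6

Write g(s) = as^2 + bs + c. Substituting each data point gives a linear system:
  4a + 2b + c = -24
  16a + 4b + c = -82
  36a + 6b + c = -180
Solving the system yields a = -5, b = 1, c = -6.
So g(s) = -5s² + s - 6.
Check: g(2) = -24. ✓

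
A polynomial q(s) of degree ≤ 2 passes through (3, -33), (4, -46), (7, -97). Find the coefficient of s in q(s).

Write q(s) = as^2 + bs + c. Substituting each data point gives a linear system:
  9a + 3b + c = -33
  16a + 4b + c = -46
  49a + 7b + c = -97
Solving the system yields a = -1, b = -6, c = -6.
So q(s) = -s^2 - 6s - 6.
The coefficient of s is -6.

-6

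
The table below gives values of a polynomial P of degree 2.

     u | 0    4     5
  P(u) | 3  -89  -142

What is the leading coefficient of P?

-6

Write P(u) = au^2 + bu + c. Substituting each data point gives a linear system:
  c = 3
  16a + 4b + c = -89
  25a + 5b + c = -142
Solving the system yields a = -6, b = 1, c = 3.
So P(u) = -6u^2 + u + 3.
The leading coefficient is -6.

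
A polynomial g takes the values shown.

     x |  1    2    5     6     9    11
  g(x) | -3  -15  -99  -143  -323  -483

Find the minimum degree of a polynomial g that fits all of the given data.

Divided differences on the nodes 1, 2, 5, 6, 9, 11:
  order 0: -3  -15  -99  -143  -323  -483
  order 1: -12  -28  -44  -60  -80
  order 2: -4  -4  -4  -4
  order 3: 0  0  0
  order 4: 0  0
  order 5: 0
The order-2 divided differences are all -4 (nonzero) and every higher order vanishes, so the data lies on a polynomial of degree exactly 2.

2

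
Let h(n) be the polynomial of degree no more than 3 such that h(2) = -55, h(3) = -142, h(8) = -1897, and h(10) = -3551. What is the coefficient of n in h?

-5

Write h(n) = an^3 + bn^2 + cn + d. Substituting each data point gives a linear system:
  8a + 4b + 2c + d = -55
  27a + 9b + 3c + d = -142
  512a + 64b + 8c + d = -1897
  1000a + 100b + 10c + d = -3551
Solving the system yields a = -3, b = -5, c = -5, d = -1.
So h(n) = -3n^3 - 5n^2 - 5n - 1.
The coefficient of n is -5.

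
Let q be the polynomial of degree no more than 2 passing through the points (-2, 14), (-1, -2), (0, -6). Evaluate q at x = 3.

54

Forward differences of the values at x = -2, -1, 0:
  q  : 14  -2  -6
  Δ  : -16  -4
  Δ^2: 12
The second differences are constant, confirming degree 2.
Interpolating (Newton forward form) and evaluating at x = 3 gives q(3) = 54.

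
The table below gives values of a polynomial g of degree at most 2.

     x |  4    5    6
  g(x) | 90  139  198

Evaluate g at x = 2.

Using the Lagrange interpolation formula with nodes 4, 5, 6:
  L_0(x) = (x - 5)(x - 6) / 2
  L_1(x) = (x - 4)(x - 6) / -1
  L_2(x) = (x - 4)(x - 5) / 2
Then g(x) = 90·L_0(x) + 139·L_1(x) + 198·L_2(x).
Expanding and collecting terms gives g(x) = 5x^2 + 4x - 6.
Evaluating at x = 2: g(2) = 22.

22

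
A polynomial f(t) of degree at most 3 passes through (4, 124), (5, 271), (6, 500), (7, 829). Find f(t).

f(t) = 3t^3 - 4t^2 - 4

Write f(t) = at^3 + bt^2 + ct + d. Substituting each data point gives a linear system:
  64a + 16b + 4c + d = 124
  125a + 25b + 5c + d = 271
  216a + 36b + 6c + d = 500
  343a + 49b + 7c + d = 829
Solving the system yields a = 3, b = -4, c = 0, d = -4.
So f(t) = 3t³ - 4t² - 4.
Check: f(4) = 124. ✓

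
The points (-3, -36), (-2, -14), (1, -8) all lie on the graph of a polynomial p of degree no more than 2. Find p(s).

p(s) = -5s^2 - 3s

Write p(s) = as^2 + bs + c. Substituting each data point gives a linear system:
  9a - 3b + c = -36
  4a - 2b + c = -14
  a + b + c = -8
Solving the system yields a = -5, b = -3, c = 0.
So p(s) = -5s² - 3s.
Check: p(-2) = -14. ✓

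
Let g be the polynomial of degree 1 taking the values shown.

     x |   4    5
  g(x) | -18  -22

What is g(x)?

Using the Lagrange interpolation formula with nodes 4, 5:
  L_0(x) = (x - 5) / -1
  L_1(x) = (x - 4) / 1
Then g(x) = -18·L_0(x) - 22·L_1(x).
Expanding and collecting terms gives g(x) = -4x - 2.
Check: g(4) = -18. ✓

g(x) = -4x - 2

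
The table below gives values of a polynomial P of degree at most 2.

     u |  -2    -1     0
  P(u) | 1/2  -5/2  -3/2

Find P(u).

Using the Lagrange interpolation formula with nodes -2, -1, 0:
  L_0(u) = (u + 1)u / 2
  L_1(u) = (u + 2)u / -1
  L_2(u) = (u + 2)(u + 1) / 2
Then P(u) = 1/2·L_0(u) - 5/2·L_1(u) - 3/2·L_2(u).
Expanding and collecting terms gives P(u) = 2u^2 + 3u - 3/2.
Check: P(0) = -3/2. ✓

P(u) = 2u^2 + 3u - 3/2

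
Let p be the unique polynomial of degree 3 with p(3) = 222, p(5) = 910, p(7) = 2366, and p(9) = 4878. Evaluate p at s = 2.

76

Write p(s) = as^3 + bs^2 + cs + d. Substituting each data point gives a linear system:
  27a + 9b + 3c + d = 222
  125a + 25b + 5c + d = 910
  343a + 49b + 7c + d = 2366
  729a + 81b + 9c + d = 4878
Solving the system yields a = 6, b = 6, c = 2, d = 0.
So p(s) = 6s^3 + 6s^2 + 2s.
Then p(2) = 76.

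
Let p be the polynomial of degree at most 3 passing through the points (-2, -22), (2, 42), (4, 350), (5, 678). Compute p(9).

3850

Using the Lagrange interpolation formula with nodes -2, 2, 4, 5:
  L_0(u) = (u - 2)(u - 4)(u - 5) / -168
  L_1(u) = (u + 2)(u - 4)(u - 5) / 24
  L_2(u) = (u + 2)(u - 2)(u - 5) / -12
  L_3(u) = (u + 2)(u - 2)(u - 4) / 21
Then p(u) = -22·L_0(u) + 42·L_1(u) + 350·L_2(u) + 678·L_3(u).
Expanding and collecting terms gives p(u) = 5u^3 + 3u^2 - 4u - 2.
Evaluating at u = 9: p(9) = 3850.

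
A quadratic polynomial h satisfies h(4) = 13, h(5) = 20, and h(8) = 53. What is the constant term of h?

Write h(s) = as^2 + bs + c. Substituting each data point gives a linear system:
  16a + 4b + c = 13
  25a + 5b + c = 20
  64a + 8b + c = 53
Solving the system yields a = 1, b = -2, c = 5.
So h(s) = s^2 - 2s + 5.
The constant term is 5.

5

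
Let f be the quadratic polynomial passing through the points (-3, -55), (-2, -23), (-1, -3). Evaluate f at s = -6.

-223

Using the Lagrange interpolation formula with nodes -3, -2, -1:
  L_0(s) = (s + 2)(s + 1) / 2
  L_1(s) = (s + 3)(s + 1) / -1
  L_2(s) = (s + 3)(s + 2) / 2
Then f(s) = -55·L_0(s) - 23·L_1(s) - 3·L_2(s).
Expanding and collecting terms gives f(s) = -6s^2 + 2s + 5.
Evaluating at s = -6: f(-6) = -223.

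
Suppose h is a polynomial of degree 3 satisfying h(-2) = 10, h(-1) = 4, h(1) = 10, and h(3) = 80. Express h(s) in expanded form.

Write h(s) = as^3 + bs^2 + cs + d. Substituting each data point gives a linear system:
  -8a + 4b - 2c + d = 10
  -a + b - c + d = 4
  a + b + c + d = 10
  27a + 9b + 3c + d = 80
Solving the system yields a = 1, b = 5, c = 2, d = 2.
So h(s) = s^3 + 5s^2 + 2s + 2.
Check: h(3) = 80. ✓

h(s) = s^3 + 5s^2 + 2s + 2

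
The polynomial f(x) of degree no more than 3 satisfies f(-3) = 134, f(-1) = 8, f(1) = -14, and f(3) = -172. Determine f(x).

f(x) = -5x^3 - 2x^2 - 6x - 1

Using the Lagrange interpolation formula with nodes -3, -1, 1, 3:
  L_0(x) = (x + 1)(x - 1)(x - 3) / -48
  L_1(x) = (x + 3)(x - 1)(x - 3) / 16
  L_2(x) = (x + 3)(x + 1)(x - 3) / -16
  L_3(x) = (x + 3)(x + 1)(x - 1) / 48
Then f(x) = 134·L_0(x) + 8·L_1(x) - 14·L_2(x) - 172·L_3(x).
Expanding and collecting terms gives f(x) = -5x³ - 2x² - 6x - 1.
Check: f(1) = -14. ✓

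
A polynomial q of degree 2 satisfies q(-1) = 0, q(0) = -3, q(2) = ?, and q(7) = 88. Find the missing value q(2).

3

The 3 known points determine the degree-2 polynomial uniquely.
Write q(t) = at^2 + bt + c. Substituting each data point gives a linear system:
  a - b + c = 0
  c = -3
  49a + 7b + c = 88
Solving the system yields a = 2, b = -1, c = -3.
So q(t) = 2t^2 - t - 3.
Then q(2) = 3.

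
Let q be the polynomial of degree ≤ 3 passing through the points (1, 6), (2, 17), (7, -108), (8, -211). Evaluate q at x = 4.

21

Using the Lagrange interpolation formula with nodes 1, 2, 7, 8:
  L_0(x) = (x - 2)(x - 7)(x - 8) / -42
  L_1(x) = (x - 1)(x - 7)(x - 8) / 30
  L_2(x) = (x - 1)(x - 2)(x - 8) / -30
  L_3(x) = (x - 1)(x - 2)(x - 7) / 42
Then q(x) = 6·L_0(x) + 17·L_1(x) - 108·L_2(x) - 211·L_3(x).
Expanding and collecting terms gives q(x) = -x³ + 4x² + 6x - 3.
Evaluating at x = 4: q(4) = 21.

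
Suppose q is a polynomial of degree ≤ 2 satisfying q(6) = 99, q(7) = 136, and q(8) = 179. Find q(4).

43

Using the Lagrange interpolation formula with nodes 6, 7, 8:
  L_0(t) = (t - 7)(t - 8) / 2
  L_1(t) = (t - 6)(t - 8) / -1
  L_2(t) = (t - 6)(t - 7) / 2
Then q(t) = 99·L_0(t) + 136·L_1(t) + 179·L_2(t).
Expanding and collecting terms gives q(t) = 3t² - 2t + 3.
Evaluating at t = 4: q(4) = 43.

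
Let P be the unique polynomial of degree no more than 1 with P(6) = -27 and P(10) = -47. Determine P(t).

P(t) = -5t + 3

Write P(t) = at + b. Substituting each data point gives a linear system:
  6a + b = -27
  10a + b = -47
Solving the system yields a = -5, b = 3.
So P(t) = -5t + 3.
Check: P(6) = -27. ✓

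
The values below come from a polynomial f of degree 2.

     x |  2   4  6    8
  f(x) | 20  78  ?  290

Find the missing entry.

168

The 3 known points determine the degree-2 polynomial uniquely.
Write f(x) = ax^2 + bx + c. Substituting each data point gives a linear system:
  4a + 2b + c = 20
  16a + 4b + c = 78
  64a + 8b + c = 290
Solving the system yields a = 4, b = 5, c = -6.
So f(x) = 4x^2 + 5x - 6.
Then f(6) = 168.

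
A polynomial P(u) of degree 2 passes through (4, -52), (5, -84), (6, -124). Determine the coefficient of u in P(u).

4

Write P(u) = au^2 + bu + c. Substituting each data point gives a linear system:
  16a + 4b + c = -52
  25a + 5b + c = -84
  36a + 6b + c = -124
Solving the system yields a = -4, b = 4, c = -4.
So P(u) = -4u² + 4u - 4.
The coefficient of u is 4.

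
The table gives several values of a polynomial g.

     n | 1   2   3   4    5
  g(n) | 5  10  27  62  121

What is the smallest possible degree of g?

Forward differences of the values at n = 1, 2, 3, 4, 5:
  g  : 5  10  27  62  121
  Δ  : 5  17  35  59
  Δ^2: 12  18  24
  Δ^3: 6  6
  Δ^4: 0
The third differences are constant (6) and nonzero, while all higher differences vanish, so the minimal degree is 3.

3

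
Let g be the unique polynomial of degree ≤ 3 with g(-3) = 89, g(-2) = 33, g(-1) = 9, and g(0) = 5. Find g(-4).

189

Write g(t) = at^3 + bt^2 + ct + d. Substituting each data point gives a linear system:
  -27a + 9b - 3c + d = 89
  -8a + 4b - 2c + d = 33
  -a + b - c + d = 9
  d = 5
Solving the system yields a = -2, b = 4, c = 2, d = 5.
So g(t) = -2t^3 + 4t^2 + 2t + 5.
Then g(-4) = 189.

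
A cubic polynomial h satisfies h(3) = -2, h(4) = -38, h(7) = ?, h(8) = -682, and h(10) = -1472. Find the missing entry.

-422

The 4 known points determine the degree-3 polynomial uniquely.
Write h(x) = ax^3 + bx^2 + cx + d. Substituting each data point gives a linear system:
  27a + 9b + 3c + d = -2
  64a + 16b + 4c + d = -38
  512a + 64b + 8c + d = -682
  1000a + 100b + 10c + d = -1472
Solving the system yields a = -2, b = 5, c = 3, d = -2.
So h(x) = -2x³ + 5x² + 3x - 2.
Then h(7) = -422.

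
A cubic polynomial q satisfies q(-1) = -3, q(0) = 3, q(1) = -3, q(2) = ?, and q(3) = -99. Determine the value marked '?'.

On equispaced nodes a degree-3 polynomial has vanishing fourth forward difference, so
  q(-1) - 4·q(0) + 6·q(1) - 4·q(2) + q(3) = 0.
Substituting the known values and solving for q(2):
  -4·q(2) = 132
  q(2) = -33.

-33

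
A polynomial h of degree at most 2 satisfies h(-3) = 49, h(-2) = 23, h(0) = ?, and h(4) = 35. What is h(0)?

-5

The 3 known points determine the degree-2 polynomial uniquely.
Write h(x) = ax^2 + bx + c. Substituting each data point gives a linear system:
  9a - 3b + c = 49
  4a - 2b + c = 23
  16a + 4b + c = 35
Solving the system yields a = 4, b = -6, c = -5.
So h(x) = 4x^2 - 6x - 5.
Then h(0) = -5.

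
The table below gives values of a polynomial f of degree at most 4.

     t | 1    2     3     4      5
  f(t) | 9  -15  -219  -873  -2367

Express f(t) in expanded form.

Write f(t) = at^4 + bt^3 + ct^2 + dt + e. Substituting each data point gives a linear system:
  a + b + c + d + e = 9
  16a + 8b + 4c + 2d + e = -15
  81a + 27b + 9c + 3d + e = -219
  256a + 64b + 16c + 4d + e = -873
  625a + 125b + 25c + 5d + e = -2367
Solving the system yields a = -5, b = 5, c = 5, d = 1, e = 3.
So f(t) = -5t^4 + 5t^3 + 5t^2 + t + 3.
Check: f(5) = -2367. ✓

f(t) = -5t^4 + 5t^3 + 5t^2 + t + 3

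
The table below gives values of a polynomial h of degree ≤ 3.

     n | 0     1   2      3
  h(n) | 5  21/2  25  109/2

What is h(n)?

h(n) = n^3 + (3/2)n^2 + 3n + 5

Write h(n) = an^3 + bn^2 + cn + d. Substituting each data point gives a linear system:
  d = 5
  a + b + c + d = 21/2
  8a + 4b + 2c + d = 25
  27a + 9b + 3c + d = 109/2
Solving the system yields a = 1, b = 3/2, c = 3, d = 5.
So h(n) = n^3 + (3/2)n^2 + 3n + 5.
Check: h(2) = 25. ✓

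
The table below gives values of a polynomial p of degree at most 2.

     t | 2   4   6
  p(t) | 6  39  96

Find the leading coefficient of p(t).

Write p(t) = at^2 + bt + c. Substituting each data point gives a linear system:
  4a + 2b + c = 6
  16a + 4b + c = 39
  36a + 6b + c = 96
Solving the system yields a = 3, b = -3/2, c = -3.
So p(t) = 3t^2 - (3/2)t - 3.
The leading coefficient is 3.

3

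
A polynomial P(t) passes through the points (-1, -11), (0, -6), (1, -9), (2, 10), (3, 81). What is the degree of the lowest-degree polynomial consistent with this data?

Forward differences of the values at t = -1, 0, 1, 2, 3:
  P  : -11  -6  -9  10  81
  Δ  : 5  -3  19  71
  Δ^2: -8  22  52
  Δ^3: 30  30
  Δ^4: 0
The third differences are constant (30) and nonzero, while all higher differences vanish, so the minimal degree is 3.

3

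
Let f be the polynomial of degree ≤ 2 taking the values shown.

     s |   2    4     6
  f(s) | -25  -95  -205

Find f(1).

-5

Using the Lagrange interpolation formula with nodes 2, 4, 6:
  L_0(s) = (s - 4)(s - 6) / 8
  L_1(s) = (s - 2)(s - 6) / -4
  L_2(s) = (s - 2)(s - 4) / 8
Then f(s) = -25·L_0(s) - 95·L_1(s) - 205·L_2(s).
Expanding and collecting terms gives f(s) = -5s² - 5s + 5.
Evaluating at s = 1: f(1) = -5.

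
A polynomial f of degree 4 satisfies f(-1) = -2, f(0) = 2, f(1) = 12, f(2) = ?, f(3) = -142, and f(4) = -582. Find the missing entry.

On equispaced nodes a degree-4 polynomial has vanishing fifth forward difference, so
  - f(-1) + 5·f(0) - 10·f(1) + 10·f(2) - 5·f(3) + f(4) = 0.
Substituting the known values and solving for f(2):
  10·f(2) = -20
  f(2) = -2.

-2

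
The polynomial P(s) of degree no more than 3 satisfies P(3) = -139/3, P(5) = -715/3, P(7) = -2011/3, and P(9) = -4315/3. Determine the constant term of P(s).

5/3

Write P(s) = as^3 + bs^2 + cs + d. Substituting each data point gives a linear system:
  27a + 9b + 3c + d = -139/3
  125a + 25b + 5c + d = -715/3
  343a + 49b + 7c + d = -2011/3
  729a + 81b + 9c + d = -4315/3
Solving the system yields a = -2, b = 0, c = 2, d = 5/3.
So P(s) = -2s^3 + 2s + 5/3.
The constant term is 5/3.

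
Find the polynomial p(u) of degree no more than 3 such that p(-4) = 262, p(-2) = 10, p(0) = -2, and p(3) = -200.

p(u) = -6u^3 - 6u^2 + 6u - 2

Using the Lagrange interpolation formula with nodes -4, -2, 0, 3:
  L_0(u) = (u + 2)u(u - 3) / -56
  L_1(u) = (u + 4)u(u - 3) / 20
  L_2(u) = (u + 4)(u + 2)(u - 3) / -24
  L_3(u) = (u + 4)(u + 2)u / 105
Then p(u) = 262·L_0(u) + 10·L_1(u) - 2·L_2(u) - 200·L_3(u).
Expanding and collecting terms gives p(u) = -6u^3 - 6u^2 + 6u - 2.
Check: p(0) = -2. ✓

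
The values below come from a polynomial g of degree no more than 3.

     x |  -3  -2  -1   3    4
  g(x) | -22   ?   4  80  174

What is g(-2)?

0

The 4 known points determine the degree-3 polynomial uniquely.
Write g(x) = ax^3 + bx^2 + cx + d. Substituting each data point gives a linear system:
  -27a + 9b - 3c + d = -22
  -a + b - c + d = 4
  27a + 9b + 3c + d = 80
  64a + 16b + 4c + d = 174
Solving the system yields a = 2, b = 3, c = -1, d = 2.
So g(x) = 2x^3 + 3x^2 - x + 2.
Then g(-2) = 0.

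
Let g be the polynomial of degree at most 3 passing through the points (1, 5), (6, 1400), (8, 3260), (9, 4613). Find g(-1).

-7

Using the Lagrange interpolation formula with nodes 1, 6, 8, 9:
  L_0(n) = (n - 6)(n - 8)(n - 9) / -280
  L_1(n) = (n - 1)(n - 8)(n - 9) / 30
  L_2(n) = (n - 1)(n - 6)(n - 9) / -14
  L_3(n) = (n - 1)(n - 6)(n - 8) / 24
Then g(n) = 5·L_0(n) + 1400·L_1(n) + 3260·L_2(n) + 4613·L_3(n).
Expanding and collecting terms gives g(n) = 6n^3 + 3n^2 - 4.
Evaluating at n = -1: g(-1) = -7.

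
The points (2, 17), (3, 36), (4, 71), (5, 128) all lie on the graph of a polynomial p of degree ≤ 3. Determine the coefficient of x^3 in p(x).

1

Write p(x) = ax^3 + bx^2 + cx + d. Substituting each data point gives a linear system:
  8a + 4b + 2c + d = 17
  27a + 9b + 3c + d = 36
  64a + 16b + 4c + d = 71
  125a + 25b + 5c + d = 128
Solving the system yields a = 1, b = -1, c = 5, d = 3.
So p(x) = x^3 - x^2 + 5x + 3.
The leading coefficient is 1.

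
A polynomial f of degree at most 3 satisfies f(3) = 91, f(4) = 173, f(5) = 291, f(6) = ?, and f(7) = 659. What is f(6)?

On equispaced nodes a degree-3 polynomial has vanishing fourth forward difference, so
  f(3) - 4·f(4) + 6·f(5) - 4·f(6) + f(7) = 0.
Substituting the known values and solving for f(6):
  -4·f(6) = -1804
  f(6) = 451.

451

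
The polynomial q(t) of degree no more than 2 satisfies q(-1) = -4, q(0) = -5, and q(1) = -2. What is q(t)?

Using the Lagrange interpolation formula with nodes -1, 0, 1:
  L_0(t) = t(t - 1) / 2
  L_1(t) = (t + 1)(t - 1) / -1
  L_2(t) = (t + 1)t / 2
Then q(t) = -4·L_0(t) - 5·L_1(t) - 2·L_2(t).
Expanding and collecting terms gives q(t) = 2t² + t - 5.
Check: q(0) = -5. ✓

q(t) = 2t^2 + t - 5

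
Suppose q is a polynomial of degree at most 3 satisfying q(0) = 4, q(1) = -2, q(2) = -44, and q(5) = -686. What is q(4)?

Using the Lagrange interpolation formula with nodes 0, 1, 2, 5:
  L_0(n) = (n - 1)(n - 2)(n - 5) / -10
  L_1(n) = n(n - 2)(n - 5) / 4
  L_2(n) = n(n - 1)(n - 5) / -6
  L_3(n) = n(n - 1)(n - 2) / 60
Then q(n) = 4·L_0(n) - 2·L_1(n) - 44·L_2(n) - 686·L_3(n).
Expanding and collecting terms gives q(n) = -5n^3 - 3n^2 + 2n + 4.
Evaluating at n = 4: q(4) = -356.

-356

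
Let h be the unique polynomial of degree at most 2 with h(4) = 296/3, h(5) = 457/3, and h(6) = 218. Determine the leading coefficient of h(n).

Write h(n) = an^2 + bn + c. Substituting each data point gives a linear system:
  16a + 4b + c = 296/3
  25a + 5b + c = 457/3
  36a + 6b + c = 218
Solving the system yields a = 6, b = -1/3, c = 4.
So h(n) = 6n² - (1/3)n + 4.
The leading coefficient is 6.

6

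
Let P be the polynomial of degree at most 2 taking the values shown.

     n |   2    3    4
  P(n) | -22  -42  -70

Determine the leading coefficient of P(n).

-4

Write P(n) = an^2 + bn + c. Substituting each data point gives a linear system:
  4a + 2b + c = -22
  9a + 3b + c = -42
  16a + 4b + c = -70
Solving the system yields a = -4, b = 0, c = -6.
So P(n) = -4n² - 6.
The leading coefficient is -4.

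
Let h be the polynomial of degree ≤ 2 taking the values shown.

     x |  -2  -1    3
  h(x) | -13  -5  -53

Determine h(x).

h(x) = -4x^2 - 4x - 5

Using the Lagrange interpolation formula with nodes -2, -1, 3:
  L_0(x) = (x + 1)(x - 3) / 5
  L_1(x) = (x + 2)(x - 3) / -4
  L_2(x) = (x + 2)(x + 1) / 20
Then h(x) = -13·L_0(x) - 5·L_1(x) - 53·L_2(x).
Expanding and collecting terms gives h(x) = -4x^2 - 4x - 5.
Check: h(-1) = -5. ✓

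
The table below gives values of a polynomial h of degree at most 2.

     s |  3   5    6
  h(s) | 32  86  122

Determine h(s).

h(s) = 3s^2 + 3s - 4

Write h(s) = as^2 + bs + c. Substituting each data point gives a linear system:
  9a + 3b + c = 32
  25a + 5b + c = 86
  36a + 6b + c = 122
Solving the system yields a = 3, b = 3, c = -4.
So h(s) = 3s^2 + 3s - 4.
Check: h(3) = 32. ✓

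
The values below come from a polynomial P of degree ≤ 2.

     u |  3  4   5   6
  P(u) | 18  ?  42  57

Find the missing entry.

The 3 known points determine the degree-2 polynomial uniquely.
Write P(u) = au^2 + bu + c. Substituting each data point gives a linear system:
  9a + 3b + c = 18
  25a + 5b + c = 42
  36a + 6b + c = 57
Solving the system yields a = 1, b = 4, c = -3.
So P(u) = u^2 + 4u - 3.
Then P(4) = 29.

29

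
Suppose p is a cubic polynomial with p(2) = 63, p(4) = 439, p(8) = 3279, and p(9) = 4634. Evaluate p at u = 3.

Using the Lagrange interpolation formula with nodes 2, 4, 8, 9:
  L_0(u) = (u - 4)(u - 8)(u - 9) / -84
  L_1(u) = (u - 2)(u - 8)(u - 9) / 40
  L_2(u) = (u - 2)(u - 4)(u - 9) / -24
  L_3(u) = (u - 2)(u - 4)(u - 8) / 35
Then p(u) = 63·L_0(u) + 439·L_1(u) + 3279·L_2(u) + 4634·L_3(u).
Expanding and collecting terms gives p(u) = 6u³ + 3u² + 2u - 1.
Evaluating at u = 3: p(3) = 194.

194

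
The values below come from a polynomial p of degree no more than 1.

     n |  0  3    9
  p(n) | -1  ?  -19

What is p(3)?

The 2 known points determine the degree-1 polynomial uniquely.
Write p(n) = an + b. Substituting each data point gives a linear system:
  b = -1
  9a + b = -19
Solving the system yields a = -2, b = -1.
So p(n) = -2n - 1.
Then p(3) = -7.

-7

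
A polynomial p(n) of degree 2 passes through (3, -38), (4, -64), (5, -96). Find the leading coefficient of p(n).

-3

Write p(n) = an^2 + bn + c. Substituting each data point gives a linear system:
  9a + 3b + c = -38
  16a + 4b + c = -64
  25a + 5b + c = -96
Solving the system yields a = -3, b = -5, c = 4.
So p(n) = -3n² - 5n + 4.
The leading coefficient is -3.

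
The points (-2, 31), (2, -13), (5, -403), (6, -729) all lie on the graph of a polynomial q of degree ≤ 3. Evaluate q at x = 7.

Using the Lagrange interpolation formula with nodes -2, 2, 5, 6:
  L_0(x) = (x - 2)(x - 5)(x - 6) / -224
  L_1(x) = (x + 2)(x - 5)(x - 6) / 48
  L_2(x) = (x + 2)(x - 2)(x - 6) / -21
  L_3(x) = (x + 2)(x - 2)(x - 5) / 32
Then q(x) = 31·L_0(x) - 13·L_1(x) - 403·L_2(x) - 729·L_3(x).
Expanding and collecting terms gives q(x) = -4x³ + 3x² + 5x - 3.
Evaluating at x = 7: q(7) = -1193.

-1193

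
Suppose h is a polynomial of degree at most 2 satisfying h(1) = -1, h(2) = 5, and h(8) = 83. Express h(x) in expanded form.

h(x) = x^2 + 3x - 5

Using the Lagrange interpolation formula with nodes 1, 2, 8:
  L_0(x) = (x - 2)(x - 8) / 7
  L_1(x) = (x - 1)(x - 8) / -6
  L_2(x) = (x - 1)(x - 2) / 42
Then h(x) = -1·L_0(x) + 5·L_1(x) + 83·L_2(x).
Expanding and collecting terms gives h(x) = x² + 3x - 5.
Check: h(1) = -1. ✓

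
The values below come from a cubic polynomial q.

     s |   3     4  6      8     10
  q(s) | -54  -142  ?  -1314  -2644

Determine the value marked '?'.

The 4 known points determine the degree-3 polynomial uniquely.
Write q(s) = as^3 + bs^2 + cs + d. Substituting each data point gives a linear system:
  27a + 9b + 3c + d = -54
  64a + 16b + 4c + d = -142
  512a + 64b + 8c + d = -1314
  1000a + 100b + 10c + d = -2644
Solving the system yields a = -3, b = 4, c = -5, d = 6.
So q(s) = -3s^3 + 4s^2 - 5s + 6.
Then q(6) = -528.

-528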